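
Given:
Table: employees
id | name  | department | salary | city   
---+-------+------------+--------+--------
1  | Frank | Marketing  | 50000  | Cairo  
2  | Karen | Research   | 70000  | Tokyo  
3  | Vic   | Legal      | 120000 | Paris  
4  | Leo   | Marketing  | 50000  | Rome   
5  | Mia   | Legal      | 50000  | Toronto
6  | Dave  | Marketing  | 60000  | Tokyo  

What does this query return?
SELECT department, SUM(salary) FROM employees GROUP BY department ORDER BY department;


Summing salary within each department:
  Legal: 120000 + 50000 = 170000
  Marketing: 50000 + 50000 + 60000 = 160000
  Research: 70000 = 70000


3 groups:
Legal, 170000
Marketing, 160000
Research, 70000


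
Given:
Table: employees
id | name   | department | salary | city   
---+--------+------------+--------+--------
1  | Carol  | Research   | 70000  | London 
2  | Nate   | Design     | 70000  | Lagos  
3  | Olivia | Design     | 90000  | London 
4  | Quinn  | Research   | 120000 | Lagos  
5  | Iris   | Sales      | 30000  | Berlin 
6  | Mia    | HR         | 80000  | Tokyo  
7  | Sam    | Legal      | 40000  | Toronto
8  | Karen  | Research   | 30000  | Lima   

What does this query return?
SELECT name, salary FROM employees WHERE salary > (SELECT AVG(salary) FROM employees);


Subquery: AVG(salary) = 66250.0
Filtering: salary > 66250.0
  Carol (70000) -> MATCH
  Nate (70000) -> MATCH
  Olivia (90000) -> MATCH
  Quinn (120000) -> MATCH
  Mia (80000) -> MATCH


5 rows:
Carol, 70000
Nate, 70000
Olivia, 90000
Quinn, 120000
Mia, 80000


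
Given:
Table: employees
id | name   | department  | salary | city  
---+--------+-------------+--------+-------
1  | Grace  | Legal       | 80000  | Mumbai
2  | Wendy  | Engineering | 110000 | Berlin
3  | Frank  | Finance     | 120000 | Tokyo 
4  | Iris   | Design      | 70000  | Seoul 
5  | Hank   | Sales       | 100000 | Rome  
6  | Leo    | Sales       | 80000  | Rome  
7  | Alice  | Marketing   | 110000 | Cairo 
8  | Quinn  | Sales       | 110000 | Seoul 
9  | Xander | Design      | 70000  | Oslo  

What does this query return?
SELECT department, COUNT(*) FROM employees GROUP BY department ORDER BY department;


Assigning each row to its department group:
  Grace -> Legal
  Wendy -> Engineering
  Frank -> Finance
  Iris -> Design
  Hank -> Sales
  Leo -> Sales
  Alice -> Marketing
  Quinn -> Sales
  Xander -> Design


6 groups:
Design, 2
Engineering, 1
Finance, 1
Legal, 1
Marketing, 1
Sales, 3


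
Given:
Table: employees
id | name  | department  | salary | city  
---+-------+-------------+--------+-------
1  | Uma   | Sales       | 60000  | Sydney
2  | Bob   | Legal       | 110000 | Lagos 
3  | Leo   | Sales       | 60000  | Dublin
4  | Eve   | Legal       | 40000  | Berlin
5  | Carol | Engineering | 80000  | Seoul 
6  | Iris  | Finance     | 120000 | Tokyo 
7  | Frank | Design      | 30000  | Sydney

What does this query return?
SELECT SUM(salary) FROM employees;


SUM(salary) = 60000 + 110000 + 60000 + 40000 + 80000 + 120000 + 30000 = 500000

500000


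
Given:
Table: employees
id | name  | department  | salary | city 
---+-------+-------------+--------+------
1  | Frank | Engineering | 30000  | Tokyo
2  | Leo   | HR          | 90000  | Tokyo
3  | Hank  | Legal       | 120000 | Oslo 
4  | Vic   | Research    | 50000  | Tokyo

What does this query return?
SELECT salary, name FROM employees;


Projecting columns: salary, name

4 rows:
30000, Frank
90000, Leo
120000, Hank
50000, Vic


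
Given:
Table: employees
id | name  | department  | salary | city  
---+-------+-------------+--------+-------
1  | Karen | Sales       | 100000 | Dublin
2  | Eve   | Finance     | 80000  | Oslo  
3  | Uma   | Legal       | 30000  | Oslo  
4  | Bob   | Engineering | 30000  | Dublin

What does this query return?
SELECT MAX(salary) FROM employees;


Salaries: 100000, 80000, 30000, 30000
MAX = 100000

100000


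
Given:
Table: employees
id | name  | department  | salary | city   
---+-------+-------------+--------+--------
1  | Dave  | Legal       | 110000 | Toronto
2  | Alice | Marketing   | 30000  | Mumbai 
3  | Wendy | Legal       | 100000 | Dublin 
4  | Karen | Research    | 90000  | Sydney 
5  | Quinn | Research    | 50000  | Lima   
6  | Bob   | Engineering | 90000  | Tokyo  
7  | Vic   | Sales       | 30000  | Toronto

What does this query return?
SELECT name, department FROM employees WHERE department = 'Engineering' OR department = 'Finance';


Filtering: department = 'Engineering' OR 'Finance'
Matching: 1 rows

1 rows:
Bob, Engineering


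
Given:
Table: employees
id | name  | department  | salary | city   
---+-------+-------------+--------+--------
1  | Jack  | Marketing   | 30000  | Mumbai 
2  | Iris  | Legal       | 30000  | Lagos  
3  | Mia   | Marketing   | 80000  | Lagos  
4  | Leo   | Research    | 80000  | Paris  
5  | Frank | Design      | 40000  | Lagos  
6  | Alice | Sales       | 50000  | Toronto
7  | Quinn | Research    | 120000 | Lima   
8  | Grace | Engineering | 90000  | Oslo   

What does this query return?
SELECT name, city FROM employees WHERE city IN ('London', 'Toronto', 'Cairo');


Filtering: city IN ('London', 'Toronto', 'Cairo')
Matching: 1 rows

1 rows:
Alice, Toronto


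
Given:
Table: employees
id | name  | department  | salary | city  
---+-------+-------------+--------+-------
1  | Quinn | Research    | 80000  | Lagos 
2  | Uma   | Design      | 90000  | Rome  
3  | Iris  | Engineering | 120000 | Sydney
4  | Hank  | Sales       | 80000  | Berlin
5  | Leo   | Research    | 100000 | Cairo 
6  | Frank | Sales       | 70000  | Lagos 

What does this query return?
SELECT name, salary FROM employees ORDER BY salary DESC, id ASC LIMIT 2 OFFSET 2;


Sort by salary DESC (id ASC tiebreak), then skip 2 and take 2
Rows 3 through 4

2 rows:
Uma, 90000
Quinn, 80000


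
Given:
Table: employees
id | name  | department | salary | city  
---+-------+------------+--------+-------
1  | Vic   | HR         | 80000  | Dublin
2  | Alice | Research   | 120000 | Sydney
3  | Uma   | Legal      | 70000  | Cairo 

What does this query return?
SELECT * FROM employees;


SELECT * returns all 3 rows with all columns

3 rows:
1, Vic, HR, 80000, Dublin
2, Alice, Research, 120000, Sydney
3, Uma, Legal, 70000, Cairo


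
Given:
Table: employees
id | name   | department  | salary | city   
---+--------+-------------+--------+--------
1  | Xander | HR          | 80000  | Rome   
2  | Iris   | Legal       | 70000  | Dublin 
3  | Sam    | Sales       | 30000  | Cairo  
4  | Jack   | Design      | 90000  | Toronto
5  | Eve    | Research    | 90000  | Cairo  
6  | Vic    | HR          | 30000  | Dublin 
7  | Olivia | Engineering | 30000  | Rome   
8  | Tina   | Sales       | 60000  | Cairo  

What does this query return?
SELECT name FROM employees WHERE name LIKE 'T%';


LIKE 'T%' matches names starting with 'T'
Matching: 1

1 rows:
Tina


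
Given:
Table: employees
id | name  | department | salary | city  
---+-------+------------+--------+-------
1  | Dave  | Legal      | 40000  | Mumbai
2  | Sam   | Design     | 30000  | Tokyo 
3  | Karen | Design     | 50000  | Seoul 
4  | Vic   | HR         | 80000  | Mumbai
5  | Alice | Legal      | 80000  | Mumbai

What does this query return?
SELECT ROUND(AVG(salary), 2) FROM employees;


SUM(salary) = 280000
COUNT = 5
ROUND(AVG, 2) = ROUND(280000 / 5, 2) = 56000.0

56000.0


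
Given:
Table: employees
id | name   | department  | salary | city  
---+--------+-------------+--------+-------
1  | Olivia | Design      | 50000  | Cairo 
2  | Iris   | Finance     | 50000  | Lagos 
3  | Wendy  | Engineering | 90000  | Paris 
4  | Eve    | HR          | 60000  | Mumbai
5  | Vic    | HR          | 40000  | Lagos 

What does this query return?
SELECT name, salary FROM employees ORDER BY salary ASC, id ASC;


Sorting by salary ASC, then id ASC for ties

5 rows:
Vic, 40000
Olivia, 50000
Iris, 50000
Eve, 60000
Wendy, 90000


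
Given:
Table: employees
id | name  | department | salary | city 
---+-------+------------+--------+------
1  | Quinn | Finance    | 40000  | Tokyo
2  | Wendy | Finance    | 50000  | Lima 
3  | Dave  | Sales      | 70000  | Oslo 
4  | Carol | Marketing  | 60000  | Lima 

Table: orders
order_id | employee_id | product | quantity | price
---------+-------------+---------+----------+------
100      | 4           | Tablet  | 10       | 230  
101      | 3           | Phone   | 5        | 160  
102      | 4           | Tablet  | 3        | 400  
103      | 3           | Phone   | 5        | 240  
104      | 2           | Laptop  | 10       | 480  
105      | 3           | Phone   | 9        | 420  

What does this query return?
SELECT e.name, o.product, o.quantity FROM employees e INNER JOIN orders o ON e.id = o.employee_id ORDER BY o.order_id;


Joining employees.id = orders.employee_id:
  employee Carol (id=4) -> order Tablet
  employee Dave (id=3) -> order Phone
  employee Carol (id=4) -> order Tablet
  employee Dave (id=3) -> order Phone
  employee Wendy (id=2) -> order Laptop
  employee Dave (id=3) -> order Phone


6 rows:
Carol, Tablet, 10
Dave, Phone, 5
Carol, Tablet, 3
Dave, Phone, 5
Wendy, Laptop, 10
Dave, Phone, 9


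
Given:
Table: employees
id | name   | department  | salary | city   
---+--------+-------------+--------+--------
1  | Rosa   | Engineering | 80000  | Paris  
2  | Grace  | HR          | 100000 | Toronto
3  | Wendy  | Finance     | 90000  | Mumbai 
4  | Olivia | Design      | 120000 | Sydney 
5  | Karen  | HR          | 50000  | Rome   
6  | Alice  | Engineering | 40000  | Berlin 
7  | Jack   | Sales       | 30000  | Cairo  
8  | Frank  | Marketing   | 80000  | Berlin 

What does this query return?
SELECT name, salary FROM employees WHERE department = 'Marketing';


Filtering: department = 'Marketing'
Matching rows: 1

1 rows:
Frank, 80000


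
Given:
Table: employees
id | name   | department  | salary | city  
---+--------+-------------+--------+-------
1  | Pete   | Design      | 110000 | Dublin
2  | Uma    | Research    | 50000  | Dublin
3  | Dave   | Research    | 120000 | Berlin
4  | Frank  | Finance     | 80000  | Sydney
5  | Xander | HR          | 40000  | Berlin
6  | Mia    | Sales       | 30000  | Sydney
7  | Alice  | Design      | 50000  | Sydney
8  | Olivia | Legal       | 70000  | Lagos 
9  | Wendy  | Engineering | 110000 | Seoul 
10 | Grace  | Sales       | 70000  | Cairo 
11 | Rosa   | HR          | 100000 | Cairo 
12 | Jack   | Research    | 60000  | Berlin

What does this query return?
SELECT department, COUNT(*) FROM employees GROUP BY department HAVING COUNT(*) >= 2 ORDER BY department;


Groups with count >= 2:
  Design: 2 -> PASS
  HR: 2 -> PASS
  Research: 3 -> PASS
  Sales: 2 -> PASS
  Engineering: 1 -> filtered out
  Finance: 1 -> filtered out
  Legal: 1 -> filtered out


4 groups:
Design, 2
HR, 2
Research, 3
Sales, 2


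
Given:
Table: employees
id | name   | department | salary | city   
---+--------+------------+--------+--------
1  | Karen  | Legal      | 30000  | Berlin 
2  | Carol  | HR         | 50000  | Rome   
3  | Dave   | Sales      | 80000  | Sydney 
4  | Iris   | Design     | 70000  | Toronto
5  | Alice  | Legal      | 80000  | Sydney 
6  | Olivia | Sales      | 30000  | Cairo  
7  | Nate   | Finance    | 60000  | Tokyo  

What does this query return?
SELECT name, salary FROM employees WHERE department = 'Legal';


Filtering: department = 'Legal'
Matching rows: 2

2 rows:
Karen, 30000
Alice, 80000


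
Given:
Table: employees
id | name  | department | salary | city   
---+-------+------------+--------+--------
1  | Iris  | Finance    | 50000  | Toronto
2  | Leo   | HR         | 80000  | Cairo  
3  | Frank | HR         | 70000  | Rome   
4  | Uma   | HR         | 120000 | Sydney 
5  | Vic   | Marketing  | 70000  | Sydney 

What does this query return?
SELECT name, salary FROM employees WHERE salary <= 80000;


Filtering: salary <= 80000
Matching: 4 rows

4 rows:
Iris, 50000
Leo, 80000
Frank, 70000
Vic, 70000


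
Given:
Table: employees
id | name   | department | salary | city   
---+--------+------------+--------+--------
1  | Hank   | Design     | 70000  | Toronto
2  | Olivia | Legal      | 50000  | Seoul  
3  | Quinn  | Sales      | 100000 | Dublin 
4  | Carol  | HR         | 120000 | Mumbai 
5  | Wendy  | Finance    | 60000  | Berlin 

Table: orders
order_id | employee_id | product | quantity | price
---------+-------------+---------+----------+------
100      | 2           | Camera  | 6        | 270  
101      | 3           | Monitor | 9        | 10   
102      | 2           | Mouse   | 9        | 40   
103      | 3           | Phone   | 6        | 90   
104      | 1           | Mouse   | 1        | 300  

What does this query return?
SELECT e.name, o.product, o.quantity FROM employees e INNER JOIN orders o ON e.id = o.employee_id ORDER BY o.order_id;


Joining employees.id = orders.employee_id:
  employee Olivia (id=2) -> order Camera
  employee Quinn (id=3) -> order Monitor
  employee Olivia (id=2) -> order Mouse
  employee Quinn (id=3) -> order Phone
  employee Hank (id=1) -> order Mouse


5 rows:
Olivia, Camera, 6
Quinn, Monitor, 9
Olivia, Mouse, 9
Quinn, Phone, 6
Hank, Mouse, 1


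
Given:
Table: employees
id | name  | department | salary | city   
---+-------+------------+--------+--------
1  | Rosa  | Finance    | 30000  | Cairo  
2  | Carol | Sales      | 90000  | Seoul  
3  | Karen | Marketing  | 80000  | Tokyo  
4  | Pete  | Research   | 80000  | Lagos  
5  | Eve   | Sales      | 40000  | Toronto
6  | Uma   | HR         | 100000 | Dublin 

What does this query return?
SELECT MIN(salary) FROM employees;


Salaries: 30000, 90000, 80000, 80000, 40000, 100000
MIN = 30000

30000


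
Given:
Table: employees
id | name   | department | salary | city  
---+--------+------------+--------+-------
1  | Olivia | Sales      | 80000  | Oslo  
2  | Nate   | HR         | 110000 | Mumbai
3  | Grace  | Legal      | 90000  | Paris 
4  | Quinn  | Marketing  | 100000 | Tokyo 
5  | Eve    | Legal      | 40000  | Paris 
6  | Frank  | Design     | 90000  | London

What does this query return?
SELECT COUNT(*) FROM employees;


COUNT(*) counts all rows

6


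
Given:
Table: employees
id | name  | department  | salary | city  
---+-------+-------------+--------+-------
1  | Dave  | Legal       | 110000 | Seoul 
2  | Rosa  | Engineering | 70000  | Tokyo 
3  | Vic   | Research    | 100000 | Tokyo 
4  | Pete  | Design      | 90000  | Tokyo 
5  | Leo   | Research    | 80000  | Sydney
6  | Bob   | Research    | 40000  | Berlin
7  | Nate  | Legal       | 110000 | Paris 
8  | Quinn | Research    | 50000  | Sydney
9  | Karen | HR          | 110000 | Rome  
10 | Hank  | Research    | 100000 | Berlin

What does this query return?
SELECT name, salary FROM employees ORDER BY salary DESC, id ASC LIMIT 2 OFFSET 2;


Sort by salary DESC (id ASC tiebreak), then skip 2 and take 2
Rows 3 through 4

2 rows:
Karen, 110000
Vic, 100000


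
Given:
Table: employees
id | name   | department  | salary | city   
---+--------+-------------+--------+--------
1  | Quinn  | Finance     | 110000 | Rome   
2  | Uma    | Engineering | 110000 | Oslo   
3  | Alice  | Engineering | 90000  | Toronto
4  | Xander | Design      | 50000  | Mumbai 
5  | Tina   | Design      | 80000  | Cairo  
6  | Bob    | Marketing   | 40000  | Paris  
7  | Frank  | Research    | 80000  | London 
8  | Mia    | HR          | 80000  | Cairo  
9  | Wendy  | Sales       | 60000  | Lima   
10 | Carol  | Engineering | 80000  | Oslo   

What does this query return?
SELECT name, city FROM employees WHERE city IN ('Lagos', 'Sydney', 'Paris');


Filtering: city IN ('Lagos', 'Sydney', 'Paris')
Matching: 1 rows

1 rows:
Bob, Paris


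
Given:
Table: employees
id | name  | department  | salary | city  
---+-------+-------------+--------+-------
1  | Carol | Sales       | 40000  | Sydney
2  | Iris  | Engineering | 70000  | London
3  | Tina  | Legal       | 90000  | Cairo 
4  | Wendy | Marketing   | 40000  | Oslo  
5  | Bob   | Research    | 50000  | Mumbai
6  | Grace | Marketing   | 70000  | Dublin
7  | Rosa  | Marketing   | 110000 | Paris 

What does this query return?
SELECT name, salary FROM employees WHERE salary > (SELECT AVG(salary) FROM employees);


Subquery: AVG(salary) = 67142.86
Filtering: salary > 67142.86
  Iris (70000) -> MATCH
  Tina (90000) -> MATCH
  Grace (70000) -> MATCH
  Rosa (110000) -> MATCH


4 rows:
Iris, 70000
Tina, 90000
Grace, 70000
Rosa, 110000


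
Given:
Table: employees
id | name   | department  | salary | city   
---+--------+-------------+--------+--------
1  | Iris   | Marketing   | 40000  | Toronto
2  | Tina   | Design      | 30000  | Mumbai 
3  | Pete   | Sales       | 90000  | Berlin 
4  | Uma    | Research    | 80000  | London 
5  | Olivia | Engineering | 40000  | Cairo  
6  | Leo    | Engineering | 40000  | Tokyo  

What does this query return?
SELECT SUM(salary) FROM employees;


SUM(salary) = 40000 + 30000 + 90000 + 80000 + 40000 + 40000 = 320000

320000


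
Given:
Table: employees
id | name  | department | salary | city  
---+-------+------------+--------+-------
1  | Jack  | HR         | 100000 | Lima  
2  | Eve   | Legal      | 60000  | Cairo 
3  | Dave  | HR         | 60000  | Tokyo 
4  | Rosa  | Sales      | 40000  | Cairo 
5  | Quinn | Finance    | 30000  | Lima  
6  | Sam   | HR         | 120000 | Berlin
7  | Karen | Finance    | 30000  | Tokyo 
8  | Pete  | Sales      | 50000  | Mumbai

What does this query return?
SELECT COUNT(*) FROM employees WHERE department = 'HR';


Counting rows where department = 'HR'
  Jack -> MATCH
  Dave -> MATCH
  Sam -> MATCH


3


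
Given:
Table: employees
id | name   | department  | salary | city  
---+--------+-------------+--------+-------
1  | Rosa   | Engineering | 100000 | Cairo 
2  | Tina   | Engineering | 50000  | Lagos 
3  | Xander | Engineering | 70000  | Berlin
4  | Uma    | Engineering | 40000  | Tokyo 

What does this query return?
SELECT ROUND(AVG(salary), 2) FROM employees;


SUM(salary) = 260000
COUNT = 4
ROUND(AVG, 2) = ROUND(260000 / 4, 2) = 65000.0

65000.0


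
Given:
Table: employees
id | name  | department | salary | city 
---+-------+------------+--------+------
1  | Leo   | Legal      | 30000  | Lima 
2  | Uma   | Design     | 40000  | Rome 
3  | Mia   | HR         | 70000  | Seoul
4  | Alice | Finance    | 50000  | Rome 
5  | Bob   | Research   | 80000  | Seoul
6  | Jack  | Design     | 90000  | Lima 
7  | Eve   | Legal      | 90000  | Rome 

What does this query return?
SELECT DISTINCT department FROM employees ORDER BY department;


All 'department' values (row order): Legal, Design, HR, Finance, Research, Design, Legal
Removing duplicates leaves 5 unique value(s).

5 values:
Design
Finance
HR
Legal
Research


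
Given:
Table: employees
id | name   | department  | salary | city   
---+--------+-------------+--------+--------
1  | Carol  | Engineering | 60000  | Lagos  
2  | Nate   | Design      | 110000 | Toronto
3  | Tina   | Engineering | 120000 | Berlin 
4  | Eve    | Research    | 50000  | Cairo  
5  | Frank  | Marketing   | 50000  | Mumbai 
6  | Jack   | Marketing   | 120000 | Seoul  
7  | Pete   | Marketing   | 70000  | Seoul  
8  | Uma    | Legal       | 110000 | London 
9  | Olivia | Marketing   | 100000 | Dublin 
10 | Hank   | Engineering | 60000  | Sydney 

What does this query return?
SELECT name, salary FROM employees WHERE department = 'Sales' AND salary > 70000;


Filtering: department = 'Sales' AND salary > 70000
Matching: 0 rows

Empty result set (0 rows)


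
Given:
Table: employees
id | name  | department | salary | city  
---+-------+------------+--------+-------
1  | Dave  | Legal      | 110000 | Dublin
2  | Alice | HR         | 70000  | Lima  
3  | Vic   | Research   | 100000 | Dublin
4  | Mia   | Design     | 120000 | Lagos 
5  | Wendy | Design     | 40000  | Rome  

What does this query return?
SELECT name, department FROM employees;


Projecting columns: name, department

5 rows:
Dave, Legal
Alice, HR
Vic, Research
Mia, Design
Wendy, Design


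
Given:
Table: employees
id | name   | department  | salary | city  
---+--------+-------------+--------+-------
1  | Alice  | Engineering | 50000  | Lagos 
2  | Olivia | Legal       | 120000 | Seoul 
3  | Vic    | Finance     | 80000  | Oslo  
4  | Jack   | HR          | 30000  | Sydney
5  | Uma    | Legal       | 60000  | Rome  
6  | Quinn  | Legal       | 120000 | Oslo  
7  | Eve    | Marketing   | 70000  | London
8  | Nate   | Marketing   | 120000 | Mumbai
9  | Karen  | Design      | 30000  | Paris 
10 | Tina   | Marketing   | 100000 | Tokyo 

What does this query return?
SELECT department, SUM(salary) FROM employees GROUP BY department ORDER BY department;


Summing salary within each department:
  Design: 30000 = 30000
  Engineering: 50000 = 50000
  Finance: 80000 = 80000
  HR: 30000 = 30000
  Legal: 120000 + 60000 + 120000 = 300000
  Marketing: 70000 + 120000 + 100000 = 290000


6 groups:
Design, 30000
Engineering, 50000
Finance, 80000
HR, 30000
Legal, 300000
Marketing, 290000


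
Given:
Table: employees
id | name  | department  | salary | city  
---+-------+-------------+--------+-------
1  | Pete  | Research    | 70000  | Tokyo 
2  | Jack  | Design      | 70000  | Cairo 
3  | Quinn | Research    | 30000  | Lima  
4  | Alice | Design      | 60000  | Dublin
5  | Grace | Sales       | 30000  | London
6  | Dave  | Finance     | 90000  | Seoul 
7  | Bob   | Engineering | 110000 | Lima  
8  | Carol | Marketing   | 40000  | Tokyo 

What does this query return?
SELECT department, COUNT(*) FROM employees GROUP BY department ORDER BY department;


Assigning each row to its department group:
  Pete -> Research
  Jack -> Design
  Quinn -> Research
  Alice -> Design
  Grace -> Sales
  Dave -> Finance
  Bob -> Engineering
  Carol -> Marketing


6 groups:
Design, 2
Engineering, 1
Finance, 1
Marketing, 1
Research, 2
Sales, 1


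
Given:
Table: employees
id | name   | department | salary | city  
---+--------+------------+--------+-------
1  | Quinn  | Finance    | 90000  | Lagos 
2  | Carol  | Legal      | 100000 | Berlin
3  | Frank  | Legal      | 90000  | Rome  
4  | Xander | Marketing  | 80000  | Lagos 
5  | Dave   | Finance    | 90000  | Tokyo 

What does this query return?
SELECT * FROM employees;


SELECT * returns all 5 rows with all columns

5 rows:
1, Quinn, Finance, 90000, Lagos
2, Carol, Legal, 100000, Berlin
3, Frank, Legal, 90000, Rome
4, Xander, Marketing, 80000, Lagos
5, Dave, Finance, 90000, Tokyo


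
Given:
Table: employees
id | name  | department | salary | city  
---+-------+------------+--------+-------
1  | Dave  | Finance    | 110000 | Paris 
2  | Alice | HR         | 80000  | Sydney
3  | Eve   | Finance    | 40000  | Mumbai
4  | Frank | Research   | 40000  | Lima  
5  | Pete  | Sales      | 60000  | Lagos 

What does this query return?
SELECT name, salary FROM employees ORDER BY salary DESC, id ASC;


Sorting by salary DESC, then id ASC for ties

5 rows:
Dave, 110000
Alice, 80000
Pete, 60000
Eve, 40000
Frank, 40000


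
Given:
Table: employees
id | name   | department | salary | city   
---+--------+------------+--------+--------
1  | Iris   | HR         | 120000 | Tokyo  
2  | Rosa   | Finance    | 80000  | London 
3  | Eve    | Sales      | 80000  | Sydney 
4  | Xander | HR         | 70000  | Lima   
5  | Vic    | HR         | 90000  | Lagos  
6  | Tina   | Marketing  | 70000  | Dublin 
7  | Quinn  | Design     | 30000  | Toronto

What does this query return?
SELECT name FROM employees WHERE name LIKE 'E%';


LIKE 'E%' matches names starting with 'E'
Matching: 1

1 rows:
Eve


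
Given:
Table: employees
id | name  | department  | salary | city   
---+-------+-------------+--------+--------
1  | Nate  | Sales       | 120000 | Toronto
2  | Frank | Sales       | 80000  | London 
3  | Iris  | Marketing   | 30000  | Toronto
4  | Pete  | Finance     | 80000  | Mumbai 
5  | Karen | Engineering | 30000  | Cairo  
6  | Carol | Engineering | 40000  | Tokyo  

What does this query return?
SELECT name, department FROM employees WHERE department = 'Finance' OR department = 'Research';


Filtering: department = 'Finance' OR 'Research'
Matching: 1 rows

1 rows:
Pete, Finance


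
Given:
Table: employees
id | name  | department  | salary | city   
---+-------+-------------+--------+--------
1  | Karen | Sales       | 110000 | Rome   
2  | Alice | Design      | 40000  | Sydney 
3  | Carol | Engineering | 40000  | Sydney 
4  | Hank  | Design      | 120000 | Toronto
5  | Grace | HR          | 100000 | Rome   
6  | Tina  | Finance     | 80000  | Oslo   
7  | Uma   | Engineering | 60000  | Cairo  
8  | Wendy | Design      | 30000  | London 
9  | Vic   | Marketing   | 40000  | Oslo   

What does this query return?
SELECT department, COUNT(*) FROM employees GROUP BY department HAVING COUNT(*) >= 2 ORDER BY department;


Groups with count >= 2:
  Design: 3 -> PASS
  Engineering: 2 -> PASS
  Finance: 1 -> filtered out
  HR: 1 -> filtered out
  Marketing: 1 -> filtered out
  Sales: 1 -> filtered out


2 groups:
Design, 3
Engineering, 2


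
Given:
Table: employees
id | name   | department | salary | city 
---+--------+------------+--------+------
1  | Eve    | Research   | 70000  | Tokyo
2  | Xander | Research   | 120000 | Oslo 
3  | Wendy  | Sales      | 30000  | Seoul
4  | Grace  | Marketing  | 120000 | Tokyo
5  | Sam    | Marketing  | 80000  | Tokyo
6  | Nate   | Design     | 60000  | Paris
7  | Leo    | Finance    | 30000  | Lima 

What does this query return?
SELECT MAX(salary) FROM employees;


Salaries: 70000, 120000, 30000, 120000, 80000, 60000, 30000
MAX = 120000

120000


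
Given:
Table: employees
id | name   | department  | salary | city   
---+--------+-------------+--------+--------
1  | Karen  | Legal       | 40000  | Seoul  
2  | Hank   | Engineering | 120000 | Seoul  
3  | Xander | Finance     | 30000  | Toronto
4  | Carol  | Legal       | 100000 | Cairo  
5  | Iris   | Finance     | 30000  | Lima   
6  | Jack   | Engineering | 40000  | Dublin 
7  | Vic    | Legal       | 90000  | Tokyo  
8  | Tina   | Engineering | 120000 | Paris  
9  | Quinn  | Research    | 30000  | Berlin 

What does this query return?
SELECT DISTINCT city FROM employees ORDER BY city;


All 'city' values (row order): Seoul, Seoul, Toronto, Cairo, Lima, Dublin, Tokyo, Paris, Berlin
Removing duplicates leaves 8 unique value(s).

8 values:
Berlin
Cairo
Dublin
Lima
Paris
Seoul
Tokyo
Toronto


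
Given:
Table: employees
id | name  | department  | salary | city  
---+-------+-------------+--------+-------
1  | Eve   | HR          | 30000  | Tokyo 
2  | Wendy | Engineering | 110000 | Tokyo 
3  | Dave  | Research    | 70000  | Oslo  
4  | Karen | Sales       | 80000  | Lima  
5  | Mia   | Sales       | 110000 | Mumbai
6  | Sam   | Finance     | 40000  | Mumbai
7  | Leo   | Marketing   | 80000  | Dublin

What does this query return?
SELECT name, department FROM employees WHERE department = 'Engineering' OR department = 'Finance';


Filtering: department = 'Engineering' OR 'Finance'
Matching: 2 rows

2 rows:
Wendy, Engineering
Sam, Finance


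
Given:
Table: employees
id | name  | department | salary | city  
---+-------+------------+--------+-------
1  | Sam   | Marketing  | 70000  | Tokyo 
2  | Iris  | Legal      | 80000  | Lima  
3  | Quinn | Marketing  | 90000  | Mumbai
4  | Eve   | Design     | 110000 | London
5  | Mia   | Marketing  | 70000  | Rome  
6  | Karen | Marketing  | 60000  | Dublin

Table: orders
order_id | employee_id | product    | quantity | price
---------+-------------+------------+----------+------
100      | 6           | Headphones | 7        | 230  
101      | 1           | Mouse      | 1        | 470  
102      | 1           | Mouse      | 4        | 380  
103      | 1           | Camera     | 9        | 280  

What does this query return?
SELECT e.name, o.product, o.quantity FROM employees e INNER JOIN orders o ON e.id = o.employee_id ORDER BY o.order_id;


Joining employees.id = orders.employee_id:
  employee Karen (id=6) -> order Headphones
  employee Sam (id=1) -> order Mouse
  employee Sam (id=1) -> order Mouse
  employee Sam (id=1) -> order Camera


4 rows:
Karen, Headphones, 7
Sam, Mouse, 1
Sam, Mouse, 4
Sam, Camera, 9


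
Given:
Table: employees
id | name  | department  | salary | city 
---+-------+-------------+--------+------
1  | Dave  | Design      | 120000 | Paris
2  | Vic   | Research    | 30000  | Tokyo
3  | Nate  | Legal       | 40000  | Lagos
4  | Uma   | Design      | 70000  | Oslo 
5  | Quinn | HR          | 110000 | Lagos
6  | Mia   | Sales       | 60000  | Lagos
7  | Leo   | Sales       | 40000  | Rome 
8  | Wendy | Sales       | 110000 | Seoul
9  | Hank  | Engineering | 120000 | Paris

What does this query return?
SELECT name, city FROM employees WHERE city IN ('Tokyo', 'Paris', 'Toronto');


Filtering: city IN ('Tokyo', 'Paris', 'Toronto')
Matching: 3 rows

3 rows:
Dave, Paris
Vic, Tokyo
Hank, Paris


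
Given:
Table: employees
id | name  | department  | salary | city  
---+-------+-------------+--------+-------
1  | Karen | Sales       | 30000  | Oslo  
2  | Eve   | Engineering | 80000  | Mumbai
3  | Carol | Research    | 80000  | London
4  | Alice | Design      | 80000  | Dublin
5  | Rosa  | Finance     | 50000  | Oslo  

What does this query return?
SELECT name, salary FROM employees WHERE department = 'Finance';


Filtering: department = 'Finance'
Matching rows: 1

1 rows:
Rosa, 50000


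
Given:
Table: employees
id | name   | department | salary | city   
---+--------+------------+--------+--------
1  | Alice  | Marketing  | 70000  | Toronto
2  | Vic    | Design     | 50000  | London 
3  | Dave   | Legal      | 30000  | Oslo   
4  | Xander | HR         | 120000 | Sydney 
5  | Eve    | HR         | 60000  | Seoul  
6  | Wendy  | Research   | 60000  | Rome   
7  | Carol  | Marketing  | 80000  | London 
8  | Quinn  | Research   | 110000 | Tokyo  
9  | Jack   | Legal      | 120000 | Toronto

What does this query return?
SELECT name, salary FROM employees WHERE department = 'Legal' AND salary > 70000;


Filtering: department = 'Legal' AND salary > 70000
Matching: 1 rows

1 rows:
Jack, 120000


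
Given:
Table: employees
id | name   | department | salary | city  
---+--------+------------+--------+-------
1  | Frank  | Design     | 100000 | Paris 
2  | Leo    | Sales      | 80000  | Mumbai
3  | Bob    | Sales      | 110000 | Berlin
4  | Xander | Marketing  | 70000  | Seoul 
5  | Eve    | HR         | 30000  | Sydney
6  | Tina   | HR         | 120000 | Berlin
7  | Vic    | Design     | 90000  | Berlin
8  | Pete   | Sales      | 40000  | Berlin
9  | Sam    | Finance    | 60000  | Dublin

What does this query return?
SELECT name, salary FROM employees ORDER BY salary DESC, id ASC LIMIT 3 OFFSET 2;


Sort by salary DESC (id ASC tiebreak), then skip 2 and take 3
Rows 3 through 5

3 rows:
Frank, 100000
Vic, 90000
Leo, 80000


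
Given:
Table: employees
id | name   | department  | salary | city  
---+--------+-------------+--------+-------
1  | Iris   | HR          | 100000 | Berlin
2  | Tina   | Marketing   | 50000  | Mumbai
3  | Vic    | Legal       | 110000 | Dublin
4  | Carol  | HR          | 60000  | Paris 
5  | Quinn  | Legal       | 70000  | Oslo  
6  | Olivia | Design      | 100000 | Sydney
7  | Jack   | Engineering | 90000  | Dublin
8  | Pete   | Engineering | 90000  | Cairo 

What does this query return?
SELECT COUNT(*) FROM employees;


COUNT(*) counts all rows

8


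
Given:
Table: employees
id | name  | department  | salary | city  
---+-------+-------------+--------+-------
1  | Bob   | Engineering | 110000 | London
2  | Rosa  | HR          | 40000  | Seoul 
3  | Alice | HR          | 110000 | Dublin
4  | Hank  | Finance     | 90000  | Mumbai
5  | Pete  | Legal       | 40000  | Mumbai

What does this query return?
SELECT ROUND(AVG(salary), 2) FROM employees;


SUM(salary) = 390000
COUNT = 5
ROUND(AVG, 2) = ROUND(390000 / 5, 2) = 78000.0

78000.0


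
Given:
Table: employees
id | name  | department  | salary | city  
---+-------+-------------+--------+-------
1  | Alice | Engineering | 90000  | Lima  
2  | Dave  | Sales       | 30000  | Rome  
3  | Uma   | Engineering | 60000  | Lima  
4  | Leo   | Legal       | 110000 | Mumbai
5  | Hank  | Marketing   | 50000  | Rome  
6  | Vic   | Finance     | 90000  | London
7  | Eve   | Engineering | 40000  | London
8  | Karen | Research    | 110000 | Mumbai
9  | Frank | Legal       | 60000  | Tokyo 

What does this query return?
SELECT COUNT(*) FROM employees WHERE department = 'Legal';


Counting rows where department = 'Legal'
  Leo -> MATCH
  Frank -> MATCH


2


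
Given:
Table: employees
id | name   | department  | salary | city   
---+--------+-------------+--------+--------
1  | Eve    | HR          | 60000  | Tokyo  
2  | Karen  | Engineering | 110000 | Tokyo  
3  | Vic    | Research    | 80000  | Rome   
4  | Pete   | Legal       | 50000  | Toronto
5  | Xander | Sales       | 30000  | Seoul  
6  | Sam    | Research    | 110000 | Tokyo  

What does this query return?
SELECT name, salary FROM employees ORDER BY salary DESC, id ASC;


Sorting by salary DESC, then id ASC for ties

6 rows:
Karen, 110000
Sam, 110000
Vic, 80000
Eve, 60000
Pete, 50000
Xander, 30000


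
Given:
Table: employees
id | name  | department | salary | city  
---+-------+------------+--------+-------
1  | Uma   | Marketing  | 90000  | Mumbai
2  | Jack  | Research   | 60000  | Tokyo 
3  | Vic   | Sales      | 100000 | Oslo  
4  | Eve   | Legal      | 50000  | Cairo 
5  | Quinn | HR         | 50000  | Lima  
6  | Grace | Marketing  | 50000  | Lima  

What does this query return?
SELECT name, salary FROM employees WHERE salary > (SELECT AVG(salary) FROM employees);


Subquery: AVG(salary) = 66666.67
Filtering: salary > 66666.67
  Uma (90000) -> MATCH
  Vic (100000) -> MATCH


2 rows:
Uma, 90000
Vic, 100000


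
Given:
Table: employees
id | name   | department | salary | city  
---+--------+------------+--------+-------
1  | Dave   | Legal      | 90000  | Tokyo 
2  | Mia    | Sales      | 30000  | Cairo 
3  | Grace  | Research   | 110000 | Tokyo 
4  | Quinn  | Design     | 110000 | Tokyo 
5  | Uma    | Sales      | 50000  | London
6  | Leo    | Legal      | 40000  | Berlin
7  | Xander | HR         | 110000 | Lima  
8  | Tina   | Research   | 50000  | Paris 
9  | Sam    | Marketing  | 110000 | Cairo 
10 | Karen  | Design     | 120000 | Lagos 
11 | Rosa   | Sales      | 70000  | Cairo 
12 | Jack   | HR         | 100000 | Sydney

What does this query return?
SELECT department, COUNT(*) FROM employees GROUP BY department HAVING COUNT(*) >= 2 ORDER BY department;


Groups with count >= 2:
  Design: 2 -> PASS
  HR: 2 -> PASS
  Legal: 2 -> PASS
  Research: 2 -> PASS
  Sales: 3 -> PASS
  Marketing: 1 -> filtered out


5 groups:
Design, 2
HR, 2
Legal, 2
Research, 2
Sales, 3


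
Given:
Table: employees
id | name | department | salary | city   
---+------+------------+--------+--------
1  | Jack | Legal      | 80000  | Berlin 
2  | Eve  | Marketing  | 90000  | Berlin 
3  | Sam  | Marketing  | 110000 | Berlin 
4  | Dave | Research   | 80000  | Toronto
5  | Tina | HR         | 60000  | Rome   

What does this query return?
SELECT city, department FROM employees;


Projecting columns: city, department

5 rows:
Berlin, Legal
Berlin, Marketing
Berlin, Marketing
Toronto, Research
Rome, HR


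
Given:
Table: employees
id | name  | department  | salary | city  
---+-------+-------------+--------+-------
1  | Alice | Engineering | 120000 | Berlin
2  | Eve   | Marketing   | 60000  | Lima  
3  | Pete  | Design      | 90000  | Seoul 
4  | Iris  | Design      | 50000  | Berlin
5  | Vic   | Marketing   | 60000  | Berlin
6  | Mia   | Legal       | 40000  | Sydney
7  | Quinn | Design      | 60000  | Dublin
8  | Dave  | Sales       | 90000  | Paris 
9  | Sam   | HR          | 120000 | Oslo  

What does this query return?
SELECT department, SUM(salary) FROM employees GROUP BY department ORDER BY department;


Summing salary within each department:
  Design: 90000 + 50000 + 60000 = 200000
  Engineering: 120000 = 120000
  HR: 120000 = 120000
  Legal: 40000 = 40000
  Marketing: 60000 + 60000 = 120000
  Sales: 90000 = 90000


6 groups:
Design, 200000
Engineering, 120000
HR, 120000
Legal, 40000
Marketing, 120000
Sales, 90000


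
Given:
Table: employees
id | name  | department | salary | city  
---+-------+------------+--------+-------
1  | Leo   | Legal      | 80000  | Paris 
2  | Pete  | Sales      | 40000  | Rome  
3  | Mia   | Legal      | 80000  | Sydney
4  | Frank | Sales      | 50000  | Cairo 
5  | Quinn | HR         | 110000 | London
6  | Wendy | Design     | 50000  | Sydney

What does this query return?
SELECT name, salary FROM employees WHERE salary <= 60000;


Filtering: salary <= 60000
Matching: 3 rows

3 rows:
Pete, 40000
Frank, 50000
Wendy, 50000


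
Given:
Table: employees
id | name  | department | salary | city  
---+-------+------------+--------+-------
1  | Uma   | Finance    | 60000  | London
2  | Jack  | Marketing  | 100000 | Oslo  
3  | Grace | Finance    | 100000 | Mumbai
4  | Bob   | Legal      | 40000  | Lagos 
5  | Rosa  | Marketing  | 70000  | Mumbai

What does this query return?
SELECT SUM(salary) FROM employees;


SUM(salary) = 60000 + 100000 + 100000 + 40000 + 70000 = 370000

370000


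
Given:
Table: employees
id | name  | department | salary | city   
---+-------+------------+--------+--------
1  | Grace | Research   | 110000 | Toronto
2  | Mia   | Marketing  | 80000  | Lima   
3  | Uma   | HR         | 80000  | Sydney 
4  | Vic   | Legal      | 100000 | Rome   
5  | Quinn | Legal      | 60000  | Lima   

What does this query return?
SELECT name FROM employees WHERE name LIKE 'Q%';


LIKE 'Q%' matches names starting with 'Q'
Matching: 1

1 rows:
Quinn


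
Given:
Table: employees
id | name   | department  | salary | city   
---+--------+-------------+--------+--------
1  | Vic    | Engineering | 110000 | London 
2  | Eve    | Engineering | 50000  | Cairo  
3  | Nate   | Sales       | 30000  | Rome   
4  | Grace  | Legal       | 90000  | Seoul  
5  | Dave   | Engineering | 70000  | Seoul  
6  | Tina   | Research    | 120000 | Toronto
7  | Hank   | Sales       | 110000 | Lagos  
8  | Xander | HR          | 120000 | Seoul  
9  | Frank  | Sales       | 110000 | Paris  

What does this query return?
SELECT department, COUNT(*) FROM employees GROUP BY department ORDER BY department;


Assigning each row to its department group:
  Vic -> Engineering
  Eve -> Engineering
  Nate -> Sales
  Grace -> Legal
  Dave -> Engineering
  Tina -> Research
  Hank -> Sales
  Xander -> HR
  Frank -> Sales


5 groups:
Engineering, 3
HR, 1
Legal, 1
Research, 1
Sales, 3


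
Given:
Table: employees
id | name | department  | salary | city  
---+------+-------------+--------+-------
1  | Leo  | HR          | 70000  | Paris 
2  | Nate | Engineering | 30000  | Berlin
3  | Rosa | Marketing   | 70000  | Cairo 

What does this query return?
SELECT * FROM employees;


SELECT * returns all 3 rows with all columns

3 rows:
1, Leo, HR, 70000, Paris
2, Nate, Engineering, 30000, Berlin
3, Rosa, Marketing, 70000, Cairo


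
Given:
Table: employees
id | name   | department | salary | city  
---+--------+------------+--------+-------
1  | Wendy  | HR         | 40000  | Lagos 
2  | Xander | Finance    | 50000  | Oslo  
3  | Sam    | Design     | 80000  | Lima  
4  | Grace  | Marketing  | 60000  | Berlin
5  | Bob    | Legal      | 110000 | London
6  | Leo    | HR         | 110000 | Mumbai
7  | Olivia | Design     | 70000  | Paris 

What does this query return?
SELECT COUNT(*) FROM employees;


COUNT(*) counts all rows

7


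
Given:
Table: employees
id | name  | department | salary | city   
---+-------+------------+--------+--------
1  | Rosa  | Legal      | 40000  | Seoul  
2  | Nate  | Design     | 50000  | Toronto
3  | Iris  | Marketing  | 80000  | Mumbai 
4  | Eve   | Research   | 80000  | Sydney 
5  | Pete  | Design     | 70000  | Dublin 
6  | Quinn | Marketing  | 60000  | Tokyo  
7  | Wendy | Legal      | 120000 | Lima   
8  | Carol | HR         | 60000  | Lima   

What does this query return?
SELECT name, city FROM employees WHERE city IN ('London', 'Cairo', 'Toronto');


Filtering: city IN ('London', 'Cairo', 'Toronto')
Matching: 1 rows

1 rows:
Nate, Toronto
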